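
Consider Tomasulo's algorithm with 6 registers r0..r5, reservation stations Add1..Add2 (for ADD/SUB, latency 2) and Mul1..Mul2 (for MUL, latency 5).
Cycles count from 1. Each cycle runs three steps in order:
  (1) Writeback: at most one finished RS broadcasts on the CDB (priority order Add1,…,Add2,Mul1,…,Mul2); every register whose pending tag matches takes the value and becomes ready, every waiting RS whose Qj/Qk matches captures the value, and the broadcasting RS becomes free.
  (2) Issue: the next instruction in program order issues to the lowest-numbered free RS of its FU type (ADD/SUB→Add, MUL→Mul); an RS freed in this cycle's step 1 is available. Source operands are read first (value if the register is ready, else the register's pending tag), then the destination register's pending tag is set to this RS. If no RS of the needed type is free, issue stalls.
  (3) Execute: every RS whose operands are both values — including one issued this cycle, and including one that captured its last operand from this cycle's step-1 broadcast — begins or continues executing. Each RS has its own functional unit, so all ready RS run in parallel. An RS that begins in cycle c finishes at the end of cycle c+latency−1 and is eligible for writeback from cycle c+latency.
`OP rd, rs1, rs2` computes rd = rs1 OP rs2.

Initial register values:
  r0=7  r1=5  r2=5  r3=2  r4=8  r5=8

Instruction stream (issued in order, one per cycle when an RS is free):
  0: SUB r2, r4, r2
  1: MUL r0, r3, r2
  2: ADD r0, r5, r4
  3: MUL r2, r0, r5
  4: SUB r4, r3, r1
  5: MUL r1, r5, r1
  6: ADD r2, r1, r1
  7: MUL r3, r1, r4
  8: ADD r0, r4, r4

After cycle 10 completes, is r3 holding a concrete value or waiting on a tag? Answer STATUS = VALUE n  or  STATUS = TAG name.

STATUS = TAG Mul2

c1: issue SUB r2<-Add1 | r0:7,r1:5,r2:Add1,r3:2,r4:8,r5:8
c2: issue MUL r0<-Mul1 | r0:Mul1,r1:5,r2:Add1,r3:2,r4:8,r5:8
c3: CDB Add1=3; issue ADD r0<-Add1 | r0:Add1,r1:5,r2:3,r3:2,r4:8,r5:8
c4: issue MUL r2<-Mul2 | r0:Add1,r1:5,r2:Mul2,r3:2,r4:8,r5:8
c5: CDB Add1=16; issue SUB r4<-Add1 | r0:16,r1:5,r2:Mul2,r3:2,r4:Add1,r5:8
c6: stall | r0:16,r1:5,r2:Mul2,r3:2,r4:Add1,r5:8
c7: CDB Add1=-3; stall | r0:16,r1:5,r2:Mul2,r3:2,r4:-3,r5:8
c8: CDB Mul1=6; issue MUL r1<-Mul1 | r0:16,r1:Mul1,r2:Mul2,r3:2,r4:-3,r5:8
c9: issue ADD r2<-Add1 | r0:16,r1:Mul1,r2:Add1,r3:2,r4:-3,r5:8
c10: CDB Mul2=128; issue MUL r3<-Mul2 | r0:16,r1:Mul1,r2:Add1,r3:Mul2,r4:-3,r5:8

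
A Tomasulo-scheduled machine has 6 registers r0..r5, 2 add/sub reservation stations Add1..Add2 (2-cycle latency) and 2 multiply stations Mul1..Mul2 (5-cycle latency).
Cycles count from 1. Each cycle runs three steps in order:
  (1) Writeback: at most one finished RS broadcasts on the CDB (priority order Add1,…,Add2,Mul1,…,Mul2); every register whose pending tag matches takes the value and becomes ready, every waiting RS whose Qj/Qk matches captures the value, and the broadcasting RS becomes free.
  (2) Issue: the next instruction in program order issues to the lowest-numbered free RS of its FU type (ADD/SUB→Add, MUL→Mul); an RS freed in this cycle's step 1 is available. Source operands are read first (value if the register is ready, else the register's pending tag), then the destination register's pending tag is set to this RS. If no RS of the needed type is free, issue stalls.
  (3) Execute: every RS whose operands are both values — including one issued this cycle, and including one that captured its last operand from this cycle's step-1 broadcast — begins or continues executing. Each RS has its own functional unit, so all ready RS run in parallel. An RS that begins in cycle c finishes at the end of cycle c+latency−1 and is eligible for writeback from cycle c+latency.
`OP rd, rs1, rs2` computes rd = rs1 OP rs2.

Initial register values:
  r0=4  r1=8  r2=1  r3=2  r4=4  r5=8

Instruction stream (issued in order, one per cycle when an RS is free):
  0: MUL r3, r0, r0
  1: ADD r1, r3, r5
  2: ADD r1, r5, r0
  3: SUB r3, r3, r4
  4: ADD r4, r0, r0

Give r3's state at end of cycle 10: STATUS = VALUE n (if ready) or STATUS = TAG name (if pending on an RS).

STATUS = VALUE 12

cycle 1: issue MUL r3<-Mul1 // r0:4,r1:8,r2:1,r3:Mul1,r4:4,r5:8
cycle 2: issue ADD r1<-Add1 // r0:4,r1:Add1,r2:1,r3:Mul1,r4:4,r5:8
cycle 3: issue ADD r1<-Add2 // r0:4,r1:Add2,r2:1,r3:Mul1,r4:4,r5:8
cycle 4: stall // r0:4,r1:Add2,r2:1,r3:Mul1,r4:4,r5:8
cycle 5: CDB Add2=12; issue SUB r3<-Add2 // r0:4,r1:12,r2:1,r3:Add2,r4:4,r5:8
cycle 6: CDB Mul1=16; stall // r0:4,r1:12,r2:1,r3:Add2,r4:4,r5:8
cycle 7: stall // r0:4,r1:12,r2:1,r3:Add2,r4:4,r5:8
cycle 8: CDB Add1=24; issue ADD r4<-Add1 // r0:4,r1:12,r2:1,r3:Add2,r4:Add1,r5:8
cycle 9: CDB Add2=12 // r0:4,r1:12,r2:1,r3:12,r4:Add1,r5:8
cycle 10: CDB Add1=8 // r0:4,r1:12,r2:1,r3:12,r4:8,r5:8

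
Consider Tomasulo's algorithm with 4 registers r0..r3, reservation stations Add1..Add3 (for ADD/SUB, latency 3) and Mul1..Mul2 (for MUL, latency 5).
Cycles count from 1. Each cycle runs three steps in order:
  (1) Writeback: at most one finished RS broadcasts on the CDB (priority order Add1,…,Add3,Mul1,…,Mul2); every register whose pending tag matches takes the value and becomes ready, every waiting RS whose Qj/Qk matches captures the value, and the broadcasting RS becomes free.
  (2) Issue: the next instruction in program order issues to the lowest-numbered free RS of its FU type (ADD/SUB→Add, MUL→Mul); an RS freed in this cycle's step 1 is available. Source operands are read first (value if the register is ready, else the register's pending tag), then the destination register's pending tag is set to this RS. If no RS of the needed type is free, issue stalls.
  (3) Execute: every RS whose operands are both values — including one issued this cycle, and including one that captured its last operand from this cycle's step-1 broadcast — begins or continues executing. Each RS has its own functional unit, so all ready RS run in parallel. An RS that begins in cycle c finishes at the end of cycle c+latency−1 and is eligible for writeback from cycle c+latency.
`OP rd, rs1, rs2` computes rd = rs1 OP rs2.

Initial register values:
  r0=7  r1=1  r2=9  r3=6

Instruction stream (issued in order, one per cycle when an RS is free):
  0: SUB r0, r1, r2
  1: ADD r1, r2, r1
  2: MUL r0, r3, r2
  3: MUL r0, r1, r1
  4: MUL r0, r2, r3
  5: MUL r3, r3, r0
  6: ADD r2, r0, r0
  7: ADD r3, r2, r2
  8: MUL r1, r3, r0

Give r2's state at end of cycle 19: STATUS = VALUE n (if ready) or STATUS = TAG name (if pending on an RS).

STATUS = VALUE 108

c1: issue SUB r0<-Add1 | r0:Add1,r1:1,r2:9,r3:6
c2: issue ADD r1<-Add2 | r0:Add1,r1:Add2,r2:9,r3:6
c3: issue MUL r0<-Mul1 | r0:Mul1,r1:Add2,r2:9,r3:6
c4: CDB Add1=-8; issue MUL r0<-Mul2 | r0:Mul2,r1:Add2,r2:9,r3:6
c5: CDB Add2=10; stall | r0:Mul2,r1:10,r2:9,r3:6
c6: stall | r0:Mul2,r1:10,r2:9,r3:6
c7: stall | r0:Mul2,r1:10,r2:9,r3:6
c8: CDB Mul1=54; issue MUL r0<-Mul1 | r0:Mul1,r1:10,r2:9,r3:6
c9: stall | r0:Mul1,r1:10,r2:9,r3:6
c10: CDB Mul2=100; issue MUL r3<-Mul2 | r0:Mul1,r1:10,r2:9,r3:Mul2
c11: issue ADD r2<-Add1 | r0:Mul1,r1:10,r2:Add1,r3:Mul2
c12: issue ADD r3<-Add2 | r0:Mul1,r1:10,r2:Add1,r3:Add2
c13: CDB Mul1=54; issue MUL r1<-Mul1 | r0:54,r1:Mul1,r2:Add1,r3:Add2
c14: - | r0:54,r1:Mul1,r2:Add1,r3:Add2
c15: - | r0:54,r1:Mul1,r2:Add1,r3:Add2
c16: CDB Add1=108 | r0:54,r1:Mul1,r2:108,r3:Add2
c17: - | r0:54,r1:Mul1,r2:108,r3:Add2
c18: CDB Mul2=324 | r0:54,r1:Mul1,r2:108,r3:Add2
c19: CDB Add2=216 | r0:54,r1:Mul1,r2:108,r3:216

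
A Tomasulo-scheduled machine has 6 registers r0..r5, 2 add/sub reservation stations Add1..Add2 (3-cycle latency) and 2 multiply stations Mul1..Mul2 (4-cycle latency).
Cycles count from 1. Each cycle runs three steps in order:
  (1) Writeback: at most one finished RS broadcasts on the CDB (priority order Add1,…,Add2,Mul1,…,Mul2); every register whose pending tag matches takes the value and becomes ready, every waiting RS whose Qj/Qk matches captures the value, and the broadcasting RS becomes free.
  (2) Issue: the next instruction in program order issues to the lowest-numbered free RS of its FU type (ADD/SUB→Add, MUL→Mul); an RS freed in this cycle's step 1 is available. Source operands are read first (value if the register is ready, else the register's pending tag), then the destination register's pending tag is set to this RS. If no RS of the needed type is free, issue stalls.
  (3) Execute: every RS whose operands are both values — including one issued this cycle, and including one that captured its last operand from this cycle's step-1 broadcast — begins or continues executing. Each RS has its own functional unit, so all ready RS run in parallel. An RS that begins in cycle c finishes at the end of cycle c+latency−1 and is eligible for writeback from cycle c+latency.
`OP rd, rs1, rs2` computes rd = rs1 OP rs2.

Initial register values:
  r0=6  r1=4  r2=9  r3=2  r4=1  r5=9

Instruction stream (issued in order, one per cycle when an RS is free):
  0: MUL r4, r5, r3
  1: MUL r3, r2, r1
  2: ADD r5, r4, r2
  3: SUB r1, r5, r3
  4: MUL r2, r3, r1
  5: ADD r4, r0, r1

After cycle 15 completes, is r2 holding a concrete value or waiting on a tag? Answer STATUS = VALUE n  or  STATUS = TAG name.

c1: issue MUL r4<-Mul1 | r0:6,r1:4,r2:9,r3:2,r4:Mul1,r5:9
c2: issue MUL r3<-Mul2 | r0:6,r1:4,r2:9,r3:Mul2,r4:Mul1,r5:9
c3: issue ADD r5<-Add1 | r0:6,r1:4,r2:9,r3:Mul2,r4:Mul1,r5:Add1
c4: issue SUB r1<-Add2 | r0:6,r1:Add2,r2:9,r3:Mul2,r4:Mul1,r5:Add1
c5: CDB Mul1=18; issue MUL r2<-Mul1 | r0:6,r1:Add2,r2:Mul1,r3:Mul2,r4:18,r5:Add1
c6: CDB Mul2=36; stall | r0:6,r1:Add2,r2:Mul1,r3:36,r4:18,r5:Add1
c7: stall | r0:6,r1:Add2,r2:Mul1,r3:36,r4:18,r5:Add1
c8: CDB Add1=27; issue ADD r4<-Add1 | r0:6,r1:Add2,r2:Mul1,r3:36,r4:Add1,r5:27
c9: - | r0:6,r1:Add2,r2:Mul1,r3:36,r4:Add1,r5:27
c10: - | r0:6,r1:Add2,r2:Mul1,r3:36,r4:Add1,r5:27
c11: CDB Add2=-9 | r0:6,r1:-9,r2:Mul1,r3:36,r4:Add1,r5:27
c12: - | r0:6,r1:-9,r2:Mul1,r3:36,r4:Add1,r5:27
c13: - | r0:6,r1:-9,r2:Mul1,r3:36,r4:Add1,r5:27
c14: CDB Add1=-3 | r0:6,r1:-9,r2:Mul1,r3:36,r4:-3,r5:27
c15: CDB Mul1=-324 | r0:6,r1:-9,r2:-324,r3:36,r4:-3,r5:27

STATUS = VALUE -324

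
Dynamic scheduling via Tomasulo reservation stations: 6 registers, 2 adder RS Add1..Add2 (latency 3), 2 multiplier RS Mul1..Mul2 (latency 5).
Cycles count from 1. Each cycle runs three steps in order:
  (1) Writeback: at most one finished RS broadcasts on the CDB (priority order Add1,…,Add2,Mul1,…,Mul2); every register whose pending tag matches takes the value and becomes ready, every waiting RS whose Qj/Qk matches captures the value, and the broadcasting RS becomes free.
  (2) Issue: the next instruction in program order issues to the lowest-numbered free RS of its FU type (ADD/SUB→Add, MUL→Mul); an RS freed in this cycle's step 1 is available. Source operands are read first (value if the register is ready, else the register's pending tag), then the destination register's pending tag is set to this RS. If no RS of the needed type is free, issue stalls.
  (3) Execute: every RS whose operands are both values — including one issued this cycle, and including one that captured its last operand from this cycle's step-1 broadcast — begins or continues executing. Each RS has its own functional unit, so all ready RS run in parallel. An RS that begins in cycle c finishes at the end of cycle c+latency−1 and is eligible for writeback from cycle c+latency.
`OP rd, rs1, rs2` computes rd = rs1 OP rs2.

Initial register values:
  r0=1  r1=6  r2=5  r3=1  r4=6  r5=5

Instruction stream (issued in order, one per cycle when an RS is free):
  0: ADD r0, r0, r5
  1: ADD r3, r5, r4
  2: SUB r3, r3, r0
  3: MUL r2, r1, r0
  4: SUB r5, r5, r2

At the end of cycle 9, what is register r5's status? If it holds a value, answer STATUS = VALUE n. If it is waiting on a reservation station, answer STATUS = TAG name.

cycle 1: issue ADD r0<-Add1 // r0:Add1,r1:6,r2:5,r3:1,r4:6,r5:5
cycle 2: issue ADD r3<-Add2 // r0:Add1,r1:6,r2:5,r3:Add2,r4:6,r5:5
cycle 3: stall // r0:Add1,r1:6,r2:5,r3:Add2,r4:6,r5:5
cycle 4: CDB Add1=6; issue SUB r3<-Add1 // r0:6,r1:6,r2:5,r3:Add1,r4:6,r5:5
cycle 5: CDB Add2=11; issue MUL r2<-Mul1 // r0:6,r1:6,r2:Mul1,r3:Add1,r4:6,r5:5
cycle 6: issue SUB r5<-Add2 // r0:6,r1:6,r2:Mul1,r3:Add1,r4:6,r5:Add2
cycle 7: - // r0:6,r1:6,r2:Mul1,r3:Add1,r4:6,r5:Add2
cycle 8: CDB Add1=5 // r0:6,r1:6,r2:Mul1,r3:5,r4:6,r5:Add2
cycle 9: - // r0:6,r1:6,r2:Mul1,r3:5,r4:6,r5:Add2

STATUS = TAG Add2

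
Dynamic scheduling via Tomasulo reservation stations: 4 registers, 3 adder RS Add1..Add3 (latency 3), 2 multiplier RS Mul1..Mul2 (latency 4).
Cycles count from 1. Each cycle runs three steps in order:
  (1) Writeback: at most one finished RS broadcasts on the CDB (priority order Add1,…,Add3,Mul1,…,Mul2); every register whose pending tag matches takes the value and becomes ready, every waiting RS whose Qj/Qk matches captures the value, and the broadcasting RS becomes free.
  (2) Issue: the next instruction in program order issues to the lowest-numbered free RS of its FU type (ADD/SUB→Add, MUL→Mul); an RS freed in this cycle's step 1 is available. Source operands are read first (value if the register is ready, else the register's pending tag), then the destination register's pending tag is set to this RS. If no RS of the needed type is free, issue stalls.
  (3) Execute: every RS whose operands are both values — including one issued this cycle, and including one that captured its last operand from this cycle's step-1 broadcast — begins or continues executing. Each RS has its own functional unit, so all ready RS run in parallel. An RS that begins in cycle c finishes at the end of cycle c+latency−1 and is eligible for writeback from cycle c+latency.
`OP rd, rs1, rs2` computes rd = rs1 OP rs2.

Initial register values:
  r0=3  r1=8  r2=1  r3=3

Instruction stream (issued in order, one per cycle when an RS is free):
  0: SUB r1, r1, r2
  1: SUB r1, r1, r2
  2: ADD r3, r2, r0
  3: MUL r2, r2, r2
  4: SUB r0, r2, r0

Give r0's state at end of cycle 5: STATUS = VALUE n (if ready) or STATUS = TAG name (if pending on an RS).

STATUS = TAG Add1

cycle 1: issue SUB r1<-Add1 // r0:3,r1:Add1,r2:1,r3:3
cycle 2: issue SUB r1<-Add2 // r0:3,r1:Add2,r2:1,r3:3
cycle 3: issue ADD r3<-Add3 // r0:3,r1:Add2,r2:1,r3:Add3
cycle 4: CDB Add1=7; issue MUL r2<-Mul1 // r0:3,r1:Add2,r2:Mul1,r3:Add3
cycle 5: issue SUB r0<-Add1 // r0:Add1,r1:Add2,r2:Mul1,r3:Add3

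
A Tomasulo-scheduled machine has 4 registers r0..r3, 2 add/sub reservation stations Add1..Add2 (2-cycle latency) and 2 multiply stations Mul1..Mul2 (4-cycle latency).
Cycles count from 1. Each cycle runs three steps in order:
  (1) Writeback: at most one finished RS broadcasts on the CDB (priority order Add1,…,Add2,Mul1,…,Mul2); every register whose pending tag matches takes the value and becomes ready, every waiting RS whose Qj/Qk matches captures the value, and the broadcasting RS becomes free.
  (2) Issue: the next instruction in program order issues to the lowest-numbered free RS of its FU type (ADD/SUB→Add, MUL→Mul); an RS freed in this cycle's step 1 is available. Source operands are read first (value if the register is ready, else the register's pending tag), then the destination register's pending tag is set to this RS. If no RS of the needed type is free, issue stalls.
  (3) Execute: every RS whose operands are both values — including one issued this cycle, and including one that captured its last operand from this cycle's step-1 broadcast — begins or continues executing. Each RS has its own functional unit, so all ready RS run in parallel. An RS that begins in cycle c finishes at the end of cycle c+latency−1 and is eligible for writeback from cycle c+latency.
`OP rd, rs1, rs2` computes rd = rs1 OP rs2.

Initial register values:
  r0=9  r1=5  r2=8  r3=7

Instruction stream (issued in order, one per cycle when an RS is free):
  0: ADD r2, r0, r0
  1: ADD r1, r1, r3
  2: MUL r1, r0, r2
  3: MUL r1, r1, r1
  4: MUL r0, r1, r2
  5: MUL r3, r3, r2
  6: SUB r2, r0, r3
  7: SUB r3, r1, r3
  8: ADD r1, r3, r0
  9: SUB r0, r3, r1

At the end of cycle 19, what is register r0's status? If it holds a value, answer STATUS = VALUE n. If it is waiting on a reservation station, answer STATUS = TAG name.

STATUS = TAG Add2

cycle 1: issue ADD r2<-Add1 // r0:9,r1:5,r2:Add1,r3:7
cycle 2: issue ADD r1<-Add2 // r0:9,r1:Add2,r2:Add1,r3:7
cycle 3: CDB Add1=18; issue MUL r1<-Mul1 // r0:9,r1:Mul1,r2:18,r3:7
cycle 4: CDB Add2=12; issue MUL r1<-Mul2 // r0:9,r1:Mul2,r2:18,r3:7
cycle 5: stall // r0:9,r1:Mul2,r2:18,r3:7
cycle 6: stall // r0:9,r1:Mul2,r2:18,r3:7
cycle 7: CDB Mul1=162; issue MUL r0<-Mul1 // r0:Mul1,r1:Mul2,r2:18,r3:7
cycle 8: stall // r0:Mul1,r1:Mul2,r2:18,r3:7
cycle 9: stall // r0:Mul1,r1:Mul2,r2:18,r3:7
cycle 10: stall // r0:Mul1,r1:Mul2,r2:18,r3:7
cycle 11: CDB Mul2=26244; issue MUL r3<-Mul2 // r0:Mul1,r1:26244,r2:18,r3:Mul2
cycle 12: issue SUB r2<-Add1 // r0:Mul1,r1:26244,r2:Add1,r3:Mul2
cycle 13: issue SUB r3<-Add2 // r0:Mul1,r1:26244,r2:Add1,r3:Add2
cycle 14: stall // r0:Mul1,r1:26244,r2:Add1,r3:Add2
cycle 15: CDB Mul1=472392; stall // r0:472392,r1:26244,r2:Add1,r3:Add2
cycle 16: CDB Mul2=126; stall // r0:472392,r1:26244,r2:Add1,r3:Add2
cycle 17: stall // r0:472392,r1:26244,r2:Add1,r3:Add2
cycle 18: CDB Add1=472266; issue ADD r1<-Add1 // r0:472392,r1:Add1,r2:472266,r3:Add2
cycle 19: CDB Add2=26118; issue SUB r0<-Add2 // r0:Add2,r1:Add1,r2:472266,r3:26118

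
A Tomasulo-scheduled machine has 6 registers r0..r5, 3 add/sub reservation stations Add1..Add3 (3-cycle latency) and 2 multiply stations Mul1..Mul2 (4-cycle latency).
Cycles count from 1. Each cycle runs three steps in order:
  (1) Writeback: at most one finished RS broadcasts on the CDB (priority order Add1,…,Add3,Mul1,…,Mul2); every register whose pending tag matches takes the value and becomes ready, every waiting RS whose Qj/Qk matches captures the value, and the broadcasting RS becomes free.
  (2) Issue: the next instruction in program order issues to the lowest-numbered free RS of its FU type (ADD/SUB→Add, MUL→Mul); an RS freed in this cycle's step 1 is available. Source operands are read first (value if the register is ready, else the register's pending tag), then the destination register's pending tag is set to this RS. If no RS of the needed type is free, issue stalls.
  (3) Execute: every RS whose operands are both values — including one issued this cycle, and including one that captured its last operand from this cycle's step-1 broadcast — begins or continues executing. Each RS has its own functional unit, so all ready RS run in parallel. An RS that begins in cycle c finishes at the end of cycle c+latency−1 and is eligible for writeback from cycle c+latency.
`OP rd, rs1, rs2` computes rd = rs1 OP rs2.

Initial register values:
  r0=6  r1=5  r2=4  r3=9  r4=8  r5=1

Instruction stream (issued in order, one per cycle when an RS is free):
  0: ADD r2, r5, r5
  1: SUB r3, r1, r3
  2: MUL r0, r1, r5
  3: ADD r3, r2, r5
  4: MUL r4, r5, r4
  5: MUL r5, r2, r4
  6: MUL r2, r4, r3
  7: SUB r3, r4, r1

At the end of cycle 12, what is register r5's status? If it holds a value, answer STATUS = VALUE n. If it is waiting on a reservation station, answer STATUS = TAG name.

STATUS = TAG Mul1

cycle 1: issue ADD r2<-Add1 // r0:6,r1:5,r2:Add1,r3:9,r4:8,r5:1
cycle 2: issue SUB r3<-Add2 // r0:6,r1:5,r2:Add1,r3:Add2,r4:8,r5:1
cycle 3: issue MUL r0<-Mul1 // r0:Mul1,r1:5,r2:Add1,r3:Add2,r4:8,r5:1
cycle 4: CDB Add1=2; issue ADD r3<-Add1 // r0:Mul1,r1:5,r2:2,r3:Add1,r4:8,r5:1
cycle 5: CDB Add2=-4; issue MUL r4<-Mul2 // r0:Mul1,r1:5,r2:2,r3:Add1,r4:Mul2,r5:1
cycle 6: stall // r0:Mul1,r1:5,r2:2,r3:Add1,r4:Mul2,r5:1
cycle 7: CDB Add1=3; stall // r0:Mul1,r1:5,r2:2,r3:3,r4:Mul2,r5:1
cycle 8: CDB Mul1=5; issue MUL r5<-Mul1 // r0:5,r1:5,r2:2,r3:3,r4:Mul2,r5:Mul1
cycle 9: CDB Mul2=8; issue MUL r2<-Mul2 // r0:5,r1:5,r2:Mul2,r3:3,r4:8,r5:Mul1
cycle 10: issue SUB r3<-Add1 // r0:5,r1:5,r2:Mul2,r3:Add1,r4:8,r5:Mul1
cycle 11: - // r0:5,r1:5,r2:Mul2,r3:Add1,r4:8,r5:Mul1
cycle 12: - // r0:5,r1:5,r2:Mul2,r3:Add1,r4:8,r5:Mul1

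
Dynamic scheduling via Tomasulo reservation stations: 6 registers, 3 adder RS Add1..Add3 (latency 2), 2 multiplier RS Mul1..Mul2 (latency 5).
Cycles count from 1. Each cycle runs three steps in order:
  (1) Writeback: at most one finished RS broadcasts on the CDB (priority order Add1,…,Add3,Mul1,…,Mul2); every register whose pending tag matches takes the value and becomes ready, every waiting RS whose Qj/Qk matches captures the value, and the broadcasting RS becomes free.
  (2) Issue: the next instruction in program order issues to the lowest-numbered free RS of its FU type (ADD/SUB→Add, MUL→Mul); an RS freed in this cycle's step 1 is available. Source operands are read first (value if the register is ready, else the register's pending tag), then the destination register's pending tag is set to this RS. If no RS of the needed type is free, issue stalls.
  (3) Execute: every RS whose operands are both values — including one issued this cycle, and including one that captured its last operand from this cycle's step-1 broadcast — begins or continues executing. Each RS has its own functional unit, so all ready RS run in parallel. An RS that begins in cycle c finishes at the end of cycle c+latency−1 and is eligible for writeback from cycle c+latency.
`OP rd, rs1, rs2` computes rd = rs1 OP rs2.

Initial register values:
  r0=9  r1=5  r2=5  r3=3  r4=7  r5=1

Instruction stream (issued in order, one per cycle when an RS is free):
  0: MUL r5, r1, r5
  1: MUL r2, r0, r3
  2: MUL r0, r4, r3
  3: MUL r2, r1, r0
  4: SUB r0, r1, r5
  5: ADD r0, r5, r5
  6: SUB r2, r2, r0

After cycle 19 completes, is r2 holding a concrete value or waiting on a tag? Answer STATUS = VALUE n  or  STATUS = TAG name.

c1: issue MUL r5<-Mul1 | r0:9,r1:5,r2:5,r3:3,r4:7,r5:Mul1
c2: issue MUL r2<-Mul2 | r0:9,r1:5,r2:Mul2,r3:3,r4:7,r5:Mul1
c3: stall | r0:9,r1:5,r2:Mul2,r3:3,r4:7,r5:Mul1
c4: stall | r0:9,r1:5,r2:Mul2,r3:3,r4:7,r5:Mul1
c5: stall | r0:9,r1:5,r2:Mul2,r3:3,r4:7,r5:Mul1
c6: CDB Mul1=5; issue MUL r0<-Mul1 | r0:Mul1,r1:5,r2:Mul2,r3:3,r4:7,r5:5
c7: CDB Mul2=27; issue MUL r2<-Mul2 | r0:Mul1,r1:5,r2:Mul2,r3:3,r4:7,r5:5
c8: issue SUB r0<-Add1 | r0:Add1,r1:5,r2:Mul2,r3:3,r4:7,r5:5
c9: issue ADD r0<-Add2 | r0:Add2,r1:5,r2:Mul2,r3:3,r4:7,r5:5
c10: CDB Add1=0; issue SUB r2<-Add1 | r0:Add2,r1:5,r2:Add1,r3:3,r4:7,r5:5
c11: CDB Add2=10 | r0:10,r1:5,r2:Add1,r3:3,r4:7,r5:5
c12: CDB Mul1=21 | r0:10,r1:5,r2:Add1,r3:3,r4:7,r5:5
c13: - | r0:10,r1:5,r2:Add1,r3:3,r4:7,r5:5
c14: - | r0:10,r1:5,r2:Add1,r3:3,r4:7,r5:5
c15: - | r0:10,r1:5,r2:Add1,r3:3,r4:7,r5:5
c16: - | r0:10,r1:5,r2:Add1,r3:3,r4:7,r5:5
c17: CDB Mul2=105 | r0:10,r1:5,r2:Add1,r3:3,r4:7,r5:5
c18: - | r0:10,r1:5,r2:Add1,r3:3,r4:7,r5:5
c19: CDB Add1=95 | r0:10,r1:5,r2:95,r3:3,r4:7,r5:5

STATUS = VALUE 95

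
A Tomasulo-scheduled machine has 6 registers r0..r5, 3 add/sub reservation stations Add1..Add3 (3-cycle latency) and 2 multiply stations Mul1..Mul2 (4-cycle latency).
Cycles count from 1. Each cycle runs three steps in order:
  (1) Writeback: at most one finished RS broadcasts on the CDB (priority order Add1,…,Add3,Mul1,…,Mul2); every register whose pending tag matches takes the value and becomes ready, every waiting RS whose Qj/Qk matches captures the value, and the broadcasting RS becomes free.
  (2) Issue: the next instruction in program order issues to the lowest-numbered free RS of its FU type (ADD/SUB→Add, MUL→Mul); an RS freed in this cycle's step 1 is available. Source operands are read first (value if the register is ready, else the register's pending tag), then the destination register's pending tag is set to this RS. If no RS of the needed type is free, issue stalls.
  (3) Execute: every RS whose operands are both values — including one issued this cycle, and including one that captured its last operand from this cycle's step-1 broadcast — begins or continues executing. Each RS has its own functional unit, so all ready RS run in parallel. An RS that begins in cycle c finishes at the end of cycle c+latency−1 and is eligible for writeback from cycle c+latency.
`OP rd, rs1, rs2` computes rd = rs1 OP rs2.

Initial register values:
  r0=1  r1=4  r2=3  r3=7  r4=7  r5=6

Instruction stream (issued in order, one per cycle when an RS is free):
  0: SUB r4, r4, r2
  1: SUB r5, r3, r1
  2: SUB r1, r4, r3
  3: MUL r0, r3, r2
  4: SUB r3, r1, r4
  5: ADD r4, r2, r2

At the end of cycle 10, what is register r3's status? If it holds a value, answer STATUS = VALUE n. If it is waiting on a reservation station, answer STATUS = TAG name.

STATUS = VALUE -7

c1: issue SUB r4<-Add1 | r0:1,r1:4,r2:3,r3:7,r4:Add1,r5:6
c2: issue SUB r5<-Add2 | r0:1,r1:4,r2:3,r3:7,r4:Add1,r5:Add2
c3: issue SUB r1<-Add3 | r0:1,r1:Add3,r2:3,r3:7,r4:Add1,r5:Add2
c4: CDB Add1=4; issue MUL r0<-Mul1 | r0:Mul1,r1:Add3,r2:3,r3:7,r4:4,r5:Add2
c5: CDB Add2=3; issue SUB r3<-Add1 | r0:Mul1,r1:Add3,r2:3,r3:Add1,r4:4,r5:3
c6: issue ADD r4<-Add2 | r0:Mul1,r1:Add3,r2:3,r3:Add1,r4:Add2,r5:3
c7: CDB Add3=-3 | r0:Mul1,r1:-3,r2:3,r3:Add1,r4:Add2,r5:3
c8: CDB Mul1=21 | r0:21,r1:-3,r2:3,r3:Add1,r4:Add2,r5:3
c9: CDB Add2=6 | r0:21,r1:-3,r2:3,r3:Add1,r4:6,r5:3
c10: CDB Add1=-7 | r0:21,r1:-3,r2:3,r3:-7,r4:6,r5:3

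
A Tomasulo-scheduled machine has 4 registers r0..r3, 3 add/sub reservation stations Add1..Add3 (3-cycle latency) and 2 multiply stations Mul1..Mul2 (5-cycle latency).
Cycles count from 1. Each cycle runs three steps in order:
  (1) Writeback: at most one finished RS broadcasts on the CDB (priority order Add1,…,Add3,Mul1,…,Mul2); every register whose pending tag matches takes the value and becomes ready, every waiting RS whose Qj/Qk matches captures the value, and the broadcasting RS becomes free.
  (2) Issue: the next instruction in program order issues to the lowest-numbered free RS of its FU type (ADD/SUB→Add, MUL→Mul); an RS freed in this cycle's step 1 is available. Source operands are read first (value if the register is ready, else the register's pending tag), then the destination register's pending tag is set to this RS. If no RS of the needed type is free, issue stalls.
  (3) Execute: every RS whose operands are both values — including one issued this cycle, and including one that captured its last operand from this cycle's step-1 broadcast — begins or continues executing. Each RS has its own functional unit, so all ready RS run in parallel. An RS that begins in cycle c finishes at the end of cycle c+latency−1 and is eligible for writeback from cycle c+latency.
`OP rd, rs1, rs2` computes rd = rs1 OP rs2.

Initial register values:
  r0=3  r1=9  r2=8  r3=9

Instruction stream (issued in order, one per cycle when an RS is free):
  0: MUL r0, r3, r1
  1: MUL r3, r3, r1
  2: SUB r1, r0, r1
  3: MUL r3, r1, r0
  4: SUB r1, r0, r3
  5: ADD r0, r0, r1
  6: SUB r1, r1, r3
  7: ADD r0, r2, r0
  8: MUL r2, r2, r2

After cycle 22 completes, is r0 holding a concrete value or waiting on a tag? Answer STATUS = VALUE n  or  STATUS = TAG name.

cycle 1: issue MUL r0<-Mul1 // r0:Mul1,r1:9,r2:8,r3:9
cycle 2: issue MUL r3<-Mul2 // r0:Mul1,r1:9,r2:8,r3:Mul2
cycle 3: issue SUB r1<-Add1 // r0:Mul1,r1:Add1,r2:8,r3:Mul2
cycle 4: stall // r0:Mul1,r1:Add1,r2:8,r3:Mul2
cycle 5: stall // r0:Mul1,r1:Add1,r2:8,r3:Mul2
cycle 6: CDB Mul1=81; issue MUL r3<-Mul1 // r0:81,r1:Add1,r2:8,r3:Mul1
cycle 7: CDB Mul2=81; issue SUB r1<-Add2 // r0:81,r1:Add2,r2:8,r3:Mul1
cycle 8: issue ADD r0<-Add3 // r0:Add3,r1:Add2,r2:8,r3:Mul1
cycle 9: CDB Add1=72; issue SUB r1<-Add1 // r0:Add3,r1:Add1,r2:8,r3:Mul1
cycle 10: stall // r0:Add3,r1:Add1,r2:8,r3:Mul1
cycle 11: stall // r0:Add3,r1:Add1,r2:8,r3:Mul1
cycle 12: stall // r0:Add3,r1:Add1,r2:8,r3:Mul1
cycle 13: stall // r0:Add3,r1:Add1,r2:8,r3:Mul1
cycle 14: CDB Mul1=5832; stall // r0:Add3,r1:Add1,r2:8,r3:5832
cycle 15: stall // r0:Add3,r1:Add1,r2:8,r3:5832
cycle 16: stall // r0:Add3,r1:Add1,r2:8,r3:5832
cycle 17: CDB Add2=-5751; issue ADD r0<-Add2 // r0:Add2,r1:Add1,r2:8,r3:5832
cycle 18: issue MUL r2<-Mul1 // r0:Add2,r1:Add1,r2:Mul1,r3:5832
cycle 19: - // r0:Add2,r1:Add1,r2:Mul1,r3:5832
cycle 20: CDB Add1=-11583 // r0:Add2,r1:-11583,r2:Mul1,r3:5832
cycle 21: CDB Add3=-5670 // r0:Add2,r1:-11583,r2:Mul1,r3:5832
cycle 22: - // r0:Add2,r1:-11583,r2:Mul1,r3:5832

STATUS = TAG Add2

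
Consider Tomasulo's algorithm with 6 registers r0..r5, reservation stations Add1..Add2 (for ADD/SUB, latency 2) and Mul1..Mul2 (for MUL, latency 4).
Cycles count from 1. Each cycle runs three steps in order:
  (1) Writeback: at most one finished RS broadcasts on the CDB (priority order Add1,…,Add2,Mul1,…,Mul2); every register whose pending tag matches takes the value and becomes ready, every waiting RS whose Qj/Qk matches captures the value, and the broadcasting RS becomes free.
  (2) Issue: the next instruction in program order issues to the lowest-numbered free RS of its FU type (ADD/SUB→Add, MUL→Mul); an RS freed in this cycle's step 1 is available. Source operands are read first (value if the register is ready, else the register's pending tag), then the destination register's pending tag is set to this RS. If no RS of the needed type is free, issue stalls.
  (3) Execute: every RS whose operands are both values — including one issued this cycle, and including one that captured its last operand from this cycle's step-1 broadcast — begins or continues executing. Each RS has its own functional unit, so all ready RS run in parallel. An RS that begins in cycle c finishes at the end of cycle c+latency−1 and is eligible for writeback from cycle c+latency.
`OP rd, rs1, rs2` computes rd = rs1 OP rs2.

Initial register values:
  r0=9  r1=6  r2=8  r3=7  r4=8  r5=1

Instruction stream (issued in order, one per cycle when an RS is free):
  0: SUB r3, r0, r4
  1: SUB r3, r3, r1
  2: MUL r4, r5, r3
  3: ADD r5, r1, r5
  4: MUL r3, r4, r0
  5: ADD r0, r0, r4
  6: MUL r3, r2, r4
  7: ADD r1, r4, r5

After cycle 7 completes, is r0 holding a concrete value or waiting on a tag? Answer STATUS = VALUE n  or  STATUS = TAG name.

STATUS = TAG Add1

c1: issue SUB r3<-Add1 | r0:9,r1:6,r2:8,r3:Add1,r4:8,r5:1
c2: issue SUB r3<-Add2 | r0:9,r1:6,r2:8,r3:Add2,r4:8,r5:1
c3: CDB Add1=1; issue MUL r4<-Mul1 | r0:9,r1:6,r2:8,r3:Add2,r4:Mul1,r5:1
c4: issue ADD r5<-Add1 | r0:9,r1:6,r2:8,r3:Add2,r4:Mul1,r5:Add1
c5: CDB Add2=-5; issue MUL r3<-Mul2 | r0:9,r1:6,r2:8,r3:Mul2,r4:Mul1,r5:Add1
c6: CDB Add1=7; issue ADD r0<-Add1 | r0:Add1,r1:6,r2:8,r3:Mul2,r4:Mul1,r5:7
c7: stall | r0:Add1,r1:6,r2:8,r3:Mul2,r4:Mul1,r5:7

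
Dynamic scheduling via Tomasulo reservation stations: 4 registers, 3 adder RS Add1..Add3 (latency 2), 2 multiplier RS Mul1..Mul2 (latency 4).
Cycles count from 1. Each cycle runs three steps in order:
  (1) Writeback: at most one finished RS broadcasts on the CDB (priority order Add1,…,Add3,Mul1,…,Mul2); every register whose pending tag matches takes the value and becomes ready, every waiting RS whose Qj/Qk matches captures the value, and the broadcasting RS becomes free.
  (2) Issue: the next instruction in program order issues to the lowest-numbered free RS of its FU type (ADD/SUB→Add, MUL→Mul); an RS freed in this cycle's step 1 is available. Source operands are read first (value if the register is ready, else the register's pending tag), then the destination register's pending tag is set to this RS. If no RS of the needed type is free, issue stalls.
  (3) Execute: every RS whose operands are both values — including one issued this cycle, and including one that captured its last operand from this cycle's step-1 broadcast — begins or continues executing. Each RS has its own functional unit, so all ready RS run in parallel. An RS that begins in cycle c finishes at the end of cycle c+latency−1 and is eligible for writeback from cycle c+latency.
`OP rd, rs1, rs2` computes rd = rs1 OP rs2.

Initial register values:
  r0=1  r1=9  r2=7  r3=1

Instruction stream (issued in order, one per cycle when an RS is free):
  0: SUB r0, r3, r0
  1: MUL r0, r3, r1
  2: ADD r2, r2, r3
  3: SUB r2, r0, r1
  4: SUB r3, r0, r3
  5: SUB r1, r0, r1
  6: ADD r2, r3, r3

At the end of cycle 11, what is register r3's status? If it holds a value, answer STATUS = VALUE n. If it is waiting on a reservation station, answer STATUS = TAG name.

  c1: issue SUB r0<-Add1  regs: r0:Add1,r1:9,r2:7,r3:1
  c2: issue MUL r0<-Mul1  regs: r0:Mul1,r1:9,r2:7,r3:1
  c3: CDB Add1=0; issue ADD r2<-Add1  regs: r0:Mul1,r1:9,r2:Add1,r3:1
  c4: issue SUB r2<-Add2  regs: r0:Mul1,r1:9,r2:Add2,r3:1
  c5: CDB Add1=8; issue SUB r3<-Add1  regs: r0:Mul1,r1:9,r2:Add2,r3:Add1
  c6: CDB Mul1=9; issue SUB r1<-Add3  regs: r0:9,r1:Add3,r2:Add2,r3:Add1
  c7: stall  regs: r0:9,r1:Add3,r2:Add2,r3:Add1
  c8: CDB Add1=8; issue ADD r2<-Add1  regs: r0:9,r1:Add3,r2:Add1,r3:8
  c9: CDB Add2=0  regs: r0:9,r1:Add3,r2:Add1,r3:8
  c10: CDB Add1=16  regs: r0:9,r1:Add3,r2:16,r3:8
  c11: CDB Add3=0  regs: r0:9,r1:0,r2:16,r3:8

STATUS = VALUE 8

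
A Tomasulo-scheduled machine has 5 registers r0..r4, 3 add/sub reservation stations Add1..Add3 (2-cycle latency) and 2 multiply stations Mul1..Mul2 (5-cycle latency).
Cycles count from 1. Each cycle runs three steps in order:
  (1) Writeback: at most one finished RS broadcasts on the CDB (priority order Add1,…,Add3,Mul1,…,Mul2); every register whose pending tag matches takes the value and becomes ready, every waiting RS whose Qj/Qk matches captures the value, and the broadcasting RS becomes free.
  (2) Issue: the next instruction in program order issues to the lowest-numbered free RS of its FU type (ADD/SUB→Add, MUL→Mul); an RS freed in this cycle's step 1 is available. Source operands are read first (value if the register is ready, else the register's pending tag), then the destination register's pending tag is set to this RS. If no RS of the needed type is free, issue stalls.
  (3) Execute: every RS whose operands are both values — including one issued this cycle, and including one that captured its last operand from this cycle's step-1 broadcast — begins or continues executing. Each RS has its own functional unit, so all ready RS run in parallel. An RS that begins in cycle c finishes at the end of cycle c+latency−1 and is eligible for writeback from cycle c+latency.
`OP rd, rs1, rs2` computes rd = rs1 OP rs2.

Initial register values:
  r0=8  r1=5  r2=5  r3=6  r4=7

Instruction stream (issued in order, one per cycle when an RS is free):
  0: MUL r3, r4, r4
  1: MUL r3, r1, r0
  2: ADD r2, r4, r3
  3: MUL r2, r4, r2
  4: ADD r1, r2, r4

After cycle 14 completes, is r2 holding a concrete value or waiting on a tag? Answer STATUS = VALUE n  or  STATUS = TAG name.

cycle 1: issue MUL r3<-Mul1 // r0:8,r1:5,r2:5,r3:Mul1,r4:7
cycle 2: issue MUL r3<-Mul2 // r0:8,r1:5,r2:5,r3:Mul2,r4:7
cycle 3: issue ADD r2<-Add1 // r0:8,r1:5,r2:Add1,r3:Mul2,r4:7
cycle 4: stall // r0:8,r1:5,r2:Add1,r3:Mul2,r4:7
cycle 5: stall // r0:8,r1:5,r2:Add1,r3:Mul2,r4:7
cycle 6: CDB Mul1=49; issue MUL r2<-Mul1 // r0:8,r1:5,r2:Mul1,r3:Mul2,r4:7
cycle 7: CDB Mul2=40; issue ADD r1<-Add2 // r0:8,r1:Add2,r2:Mul1,r3:40,r4:7
cycle 8: - // r0:8,r1:Add2,r2:Mul1,r3:40,r4:7
cycle 9: CDB Add1=47 // r0:8,r1:Add2,r2:Mul1,r3:40,r4:7
cycle 10: - // r0:8,r1:Add2,r2:Mul1,r3:40,r4:7
cycle 11: - // r0:8,r1:Add2,r2:Mul1,r3:40,r4:7
cycle 12: - // r0:8,r1:Add2,r2:Mul1,r3:40,r4:7
cycle 13: - // r0:8,r1:Add2,r2:Mul1,r3:40,r4:7
cycle 14: CDB Mul1=329 // r0:8,r1:Add2,r2:329,r3:40,r4:7

STATUS = VALUE 329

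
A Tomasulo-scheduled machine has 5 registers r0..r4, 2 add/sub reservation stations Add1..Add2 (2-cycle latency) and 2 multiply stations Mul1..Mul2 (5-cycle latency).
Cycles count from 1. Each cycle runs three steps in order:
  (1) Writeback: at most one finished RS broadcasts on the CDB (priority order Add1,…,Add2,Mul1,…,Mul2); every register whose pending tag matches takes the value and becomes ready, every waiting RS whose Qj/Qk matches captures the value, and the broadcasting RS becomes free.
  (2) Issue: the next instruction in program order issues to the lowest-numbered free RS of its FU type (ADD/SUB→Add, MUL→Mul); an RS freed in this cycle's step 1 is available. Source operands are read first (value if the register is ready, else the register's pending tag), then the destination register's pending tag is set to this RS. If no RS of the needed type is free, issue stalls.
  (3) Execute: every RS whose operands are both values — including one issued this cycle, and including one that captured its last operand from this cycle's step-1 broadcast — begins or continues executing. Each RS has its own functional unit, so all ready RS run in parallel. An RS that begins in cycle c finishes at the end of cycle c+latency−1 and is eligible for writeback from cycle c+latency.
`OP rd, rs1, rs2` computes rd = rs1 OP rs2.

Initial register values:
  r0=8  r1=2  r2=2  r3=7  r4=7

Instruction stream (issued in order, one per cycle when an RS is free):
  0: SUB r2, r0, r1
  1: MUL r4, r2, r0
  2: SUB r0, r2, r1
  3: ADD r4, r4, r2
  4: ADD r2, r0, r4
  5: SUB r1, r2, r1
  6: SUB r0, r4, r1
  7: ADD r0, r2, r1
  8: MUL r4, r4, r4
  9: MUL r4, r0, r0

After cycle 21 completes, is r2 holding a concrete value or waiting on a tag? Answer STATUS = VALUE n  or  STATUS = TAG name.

  c1: issue SUB r2<-Add1  regs: r0:8,r1:2,r2:Add1,r3:7,r4:7
  c2: issue MUL r4<-Mul1  regs: r0:8,r1:2,r2:Add1,r3:7,r4:Mul1
  c3: CDB Add1=6; issue SUB r0<-Add1  regs: r0:Add1,r1:2,r2:6,r3:7,r4:Mul1
  c4: issue ADD r4<-Add2  regs: r0:Add1,r1:2,r2:6,r3:7,r4:Add2
  c5: CDB Add1=4; issue ADD r2<-Add1  regs: r0:4,r1:2,r2:Add1,r3:7,r4:Add2
  c6: stall  regs: r0:4,r1:2,r2:Add1,r3:7,r4:Add2
  c7: stall  regs: r0:4,r1:2,r2:Add1,r3:7,r4:Add2
  c8: CDB Mul1=48; stall  regs: r0:4,r1:2,r2:Add1,r3:7,r4:Add2
  c9: stall  regs: r0:4,r1:2,r2:Add1,r3:7,r4:Add2
  c10: CDB Add2=54; issue SUB r1<-Add2  regs: r0:4,r1:Add2,r2:Add1,r3:7,r4:54
  c11: stall  regs: r0:4,r1:Add2,r2:Add1,r3:7,r4:54
  c12: CDB Add1=58; issue SUB r0<-Add1  regs: r0:Add1,r1:Add2,r2:58,r3:7,r4:54
  c13: stall  regs: r0:Add1,r1:Add2,r2:58,r3:7,r4:54
  c14: CDB Add2=56; issue ADD r0<-Add2  regs: r0:Add2,r1:56,r2:58,r3:7,r4:54
  c15: issue MUL r4<-Mul1  regs: r0:Add2,r1:56,r2:58,r3:7,r4:Mul1
  c16: CDB Add1=-2; issue MUL r4<-Mul2  regs: r0:Add2,r1:56,r2:58,r3:7,r4:Mul2
  c17: CDB Add2=114  regs: r0:114,r1:56,r2:58,r3:7,r4:Mul2
  c18: -  regs: r0:114,r1:56,r2:58,r3:7,r4:Mul2
  c19: -  regs: r0:114,r1:56,r2:58,r3:7,r4:Mul2
  c20: CDB Mul1=2916  regs: r0:114,r1:56,r2:58,r3:7,r4:Mul2
  c21: -  regs: r0:114,r1:56,r2:58,r3:7,r4:Mul2

STATUS = VALUE 58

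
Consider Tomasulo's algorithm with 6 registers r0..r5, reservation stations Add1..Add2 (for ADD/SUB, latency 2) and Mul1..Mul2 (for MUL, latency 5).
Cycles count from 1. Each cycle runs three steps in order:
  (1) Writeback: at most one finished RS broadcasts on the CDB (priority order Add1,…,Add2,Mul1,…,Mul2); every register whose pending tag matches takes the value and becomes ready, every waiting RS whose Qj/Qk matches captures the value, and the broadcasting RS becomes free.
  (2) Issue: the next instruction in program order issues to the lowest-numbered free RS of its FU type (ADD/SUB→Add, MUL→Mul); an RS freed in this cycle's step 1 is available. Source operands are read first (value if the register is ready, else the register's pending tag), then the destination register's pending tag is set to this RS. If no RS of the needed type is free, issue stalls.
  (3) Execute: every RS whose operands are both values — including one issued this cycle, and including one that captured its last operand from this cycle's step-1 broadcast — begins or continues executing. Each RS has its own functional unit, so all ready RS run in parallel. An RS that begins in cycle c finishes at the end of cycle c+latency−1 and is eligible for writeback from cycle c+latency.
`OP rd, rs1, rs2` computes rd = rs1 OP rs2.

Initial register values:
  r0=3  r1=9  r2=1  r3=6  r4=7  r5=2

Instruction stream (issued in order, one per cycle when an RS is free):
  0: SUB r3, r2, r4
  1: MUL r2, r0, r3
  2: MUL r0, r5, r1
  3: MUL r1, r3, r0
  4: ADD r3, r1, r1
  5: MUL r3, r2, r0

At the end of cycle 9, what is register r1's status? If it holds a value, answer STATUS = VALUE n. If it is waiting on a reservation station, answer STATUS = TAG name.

  c1: issue SUB r3<-Add1  regs: r0:3,r1:9,r2:1,r3:Add1,r4:7,r5:2
  c2: issue MUL r2<-Mul1  regs: r0:3,r1:9,r2:Mul1,r3:Add1,r4:7,r5:2
  c3: CDB Add1=-6; issue MUL r0<-Mul2  regs: r0:Mul2,r1:9,r2:Mul1,r3:-6,r4:7,r5:2
  c4: stall  regs: r0:Mul2,r1:9,r2:Mul1,r3:-6,r4:7,r5:2
  c5: stall  regs: r0:Mul2,r1:9,r2:Mul1,r3:-6,r4:7,r5:2
  c6: stall  regs: r0:Mul2,r1:9,r2:Mul1,r3:-6,r4:7,r5:2
  c7: stall  regs: r0:Mul2,r1:9,r2:Mul1,r3:-6,r4:7,r5:2
  c8: CDB Mul1=-18; issue MUL r1<-Mul1  regs: r0:Mul2,r1:Mul1,r2:-18,r3:-6,r4:7,r5:2
  c9: CDB Mul2=18; issue ADD r3<-Add1  regs: r0:18,r1:Mul1,r2:-18,r3:Add1,r4:7,r5:2

STATUS = TAG Mul1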